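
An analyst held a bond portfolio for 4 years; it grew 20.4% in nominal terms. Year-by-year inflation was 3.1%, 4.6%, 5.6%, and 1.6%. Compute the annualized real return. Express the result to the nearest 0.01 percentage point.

Cumulative inflation factor: 1.031 × 1.046 × 1.056 × 1.016 ≈ 1.15704.
Nominal growth factor: 1.20400. Real growth factor = 1.20400 / 1.15704 ≈ 1.04059.
Annualized: 1.04059^(1/4) − 1 ≈ 0.01000.

1.00%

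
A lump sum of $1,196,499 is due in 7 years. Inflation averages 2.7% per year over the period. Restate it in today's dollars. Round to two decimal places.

Price-level factor over 7 years: (1 + 2.7%)^7 ≈ 1.2050168095.
Purchasing power today: $1,196,499 divided by that factor.

$992,931.38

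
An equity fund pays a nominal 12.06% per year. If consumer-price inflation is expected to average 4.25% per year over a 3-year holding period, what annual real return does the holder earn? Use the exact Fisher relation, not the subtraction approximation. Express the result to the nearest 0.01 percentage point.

7.49%

With constant rates the annual real return is the same each year: (1+12.06%)/(1+4.25%) − 1 = 0.07492.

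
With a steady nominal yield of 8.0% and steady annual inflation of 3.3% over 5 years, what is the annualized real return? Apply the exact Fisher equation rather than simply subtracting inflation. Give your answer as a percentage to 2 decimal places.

4.55%

With constant rates the annual real return is the same each year: (1+8.0%)/(1+3.3%) − 1 = 0.04550.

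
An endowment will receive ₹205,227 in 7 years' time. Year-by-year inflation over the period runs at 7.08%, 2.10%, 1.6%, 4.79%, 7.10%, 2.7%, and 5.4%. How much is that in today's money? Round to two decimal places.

₹152,084.98

Price-level factor over 7 years: 1.0708 × 1.0210 × 1.016 × 1.0479 × 1.0710 × 1.027 × 1.054 ≈ 1.3494232177.
Purchasing power today: ₹205,227 divided by that factor.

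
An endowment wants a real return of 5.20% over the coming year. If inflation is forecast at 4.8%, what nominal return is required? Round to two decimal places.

By the Fisher equation, 1 + r_nom = (1 + 5.20%)(1 + 4.8%) = 1.0520 × 1.048 = 1.102496.
So r_nom = 10.2496%.

10.25%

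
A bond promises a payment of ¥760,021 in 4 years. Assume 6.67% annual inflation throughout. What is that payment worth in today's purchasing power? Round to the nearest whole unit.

Price-level factor over 4 years: (1 + 6.67%)^4 ≈ 1.2947000965.
Purchasing power today: ¥760,021 divided by that factor.

¥587,025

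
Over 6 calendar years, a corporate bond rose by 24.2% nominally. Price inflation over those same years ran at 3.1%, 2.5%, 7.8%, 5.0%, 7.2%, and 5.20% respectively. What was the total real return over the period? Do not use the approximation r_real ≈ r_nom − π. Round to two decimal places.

-7.93%

Cumulative inflation factor: 1.031 × 1.025 × 1.078 × 1.050 × 1.072 × 1.0520 ≈ 1.34897.
Nominal growth factor: 1.24200. Real growth factor = 1.24200 / 1.34897 ≈ 0.92070.
Total real return ≈ -7.9295%.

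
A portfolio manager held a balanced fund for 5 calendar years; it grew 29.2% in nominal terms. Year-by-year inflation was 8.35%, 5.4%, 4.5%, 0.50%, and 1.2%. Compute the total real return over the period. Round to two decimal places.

Cumulative inflation factor: 1.0835 × 1.054 × 1.045 × 1.0050 × 1.012 ≈ 1.21376.
Nominal growth factor: 1.29200. Real growth factor = 1.29200 / 1.21376 ≈ 1.06446.
Total real return ≈ 6.4462%.

6.45%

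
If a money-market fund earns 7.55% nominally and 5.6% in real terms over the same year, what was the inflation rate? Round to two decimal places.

1.85%

From (1+r_nom) = (1+r_real)(1+π), we get 1+π = (1 + 7.55%)/(1 + 5.6%) = 1.0755/1.056 ≈ 1.01847.
So π ≈ 1.8466%.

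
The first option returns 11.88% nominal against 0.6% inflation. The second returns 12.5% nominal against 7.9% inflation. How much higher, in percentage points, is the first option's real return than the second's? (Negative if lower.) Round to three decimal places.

6.950

The first option real return: 1.1188/1.006 − 1 = 11.2127%.
The second real return: 1.125/1.079 − 1 = 4.2632%.
Difference: 11.2127 − 4.2632 = 6.9495 pp.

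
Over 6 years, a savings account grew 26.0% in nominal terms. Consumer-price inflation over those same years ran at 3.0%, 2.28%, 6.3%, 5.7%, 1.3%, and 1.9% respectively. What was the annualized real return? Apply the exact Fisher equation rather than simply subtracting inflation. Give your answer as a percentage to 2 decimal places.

0.51%

Cumulative inflation factor: 1.030 × 1.0228 × 1.063 × 1.057 × 1.013 × 1.019 ≈ 1.22186.
Nominal growth factor: 1.26000. Real growth factor = 1.26000 / 1.22186 ≈ 1.03122.
Annualized: 1.03122^(1/6) − 1 ≈ 0.00514.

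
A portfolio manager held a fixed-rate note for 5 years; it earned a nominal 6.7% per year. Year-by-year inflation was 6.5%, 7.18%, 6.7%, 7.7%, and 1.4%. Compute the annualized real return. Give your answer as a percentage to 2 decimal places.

0.78%

Cumulative inflation factor: 1.065 × 1.0718 × 1.067 × 1.077 × 1.014 ≈ 1.33009.
Nominal growth factor: 1.38300. Real growth factor = 1.38300 / 1.33009 ≈ 1.03978.
Annualized: 1.03978^(1/5) − 1 ≈ 0.00783.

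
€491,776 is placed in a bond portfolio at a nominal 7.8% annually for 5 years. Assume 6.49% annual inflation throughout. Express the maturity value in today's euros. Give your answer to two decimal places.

€522,777.63

Nominal value at maturity: €491,776 × (1 + 7.8%)^5 ≈ €715,914.46.
Price-level factor over 5 years: (1 + 6.49%)^5 ≈ 1.3694435510.
Dividing the nominal maturity value by the price-level factor gives the value in today's money.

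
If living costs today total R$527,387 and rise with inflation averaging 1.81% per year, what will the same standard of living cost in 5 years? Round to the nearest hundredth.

Cumulative price-level factor: (1+1.81%)^5 ≈ 1.0938359360.
The nominal amount required is R$527,387 scaled up by that factor.

R$576,874.85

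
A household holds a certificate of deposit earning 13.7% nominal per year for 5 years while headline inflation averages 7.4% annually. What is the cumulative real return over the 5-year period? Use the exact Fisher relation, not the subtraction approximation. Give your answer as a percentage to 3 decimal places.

The annual real rate is (1+13.7%)/(1+7.4%) − 1 = 5.8659%.
Compounded over 5 years: (1 + 0.058659)^5 − 1 ≈ 0.32978.

32.978%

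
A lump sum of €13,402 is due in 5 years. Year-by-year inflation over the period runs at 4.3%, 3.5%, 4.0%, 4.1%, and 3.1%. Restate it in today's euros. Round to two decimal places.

€11,122.50

Price-level factor over 5 years: 1.043 × 1.035 × 1.040 × 1.041 × 1.031 ≈ 1.2049454673.
Purchasing power today: €13,402 divided by that factor.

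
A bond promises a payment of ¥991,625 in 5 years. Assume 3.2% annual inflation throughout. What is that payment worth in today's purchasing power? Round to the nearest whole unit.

¥847,128

Price-level factor over 5 years: (1 + 3.2%)^5 ≈ 1.1705729564.
Purchasing power today: ¥991,625 divided by that factor.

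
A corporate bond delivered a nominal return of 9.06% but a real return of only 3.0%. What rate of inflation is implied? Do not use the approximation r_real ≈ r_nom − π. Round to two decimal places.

5.88%

From (1+r_nom) = (1+r_real)(1+π), we get 1+π = (1 + 9.06%)/(1 + 3.0%) = 1.0906/1.030 ≈ 1.05883.
So π ≈ 5.8835%.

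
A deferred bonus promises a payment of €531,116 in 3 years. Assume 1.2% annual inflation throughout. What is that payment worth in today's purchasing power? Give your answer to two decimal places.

Price-level factor over 3 years: (1 + 1.2%)^3 = 1.036433728.
Purchasing power today: €531,116 divided by that factor.

€512,445.69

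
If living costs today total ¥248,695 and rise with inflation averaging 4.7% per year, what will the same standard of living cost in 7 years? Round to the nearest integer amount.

¥343,000

Cumulative price-level factor: (1+4.7%)^7 ≈ 1.3791984860.
The nominal amount required is ¥248,695 scaled up by that factor.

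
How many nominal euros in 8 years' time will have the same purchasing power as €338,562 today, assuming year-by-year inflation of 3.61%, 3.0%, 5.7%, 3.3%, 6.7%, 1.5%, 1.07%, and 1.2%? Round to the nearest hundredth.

€437,004.25

Cumulative price-level factor: 1.0361 × 1.030 × 1.057 × 1.033 × 1.067 × 1.015 × 1.0107 × 1.012 ≈ 1.2907657918.
The nominal amount required is €338,562 scaled up by that factor.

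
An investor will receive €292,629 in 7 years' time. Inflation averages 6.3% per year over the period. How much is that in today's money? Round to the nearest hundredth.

€190,802.70

Price-level factor over 7 years: (1 + 6.3%)^7 ≈ 1.5336732814.
Purchasing power today: €292,629 divided by that factor.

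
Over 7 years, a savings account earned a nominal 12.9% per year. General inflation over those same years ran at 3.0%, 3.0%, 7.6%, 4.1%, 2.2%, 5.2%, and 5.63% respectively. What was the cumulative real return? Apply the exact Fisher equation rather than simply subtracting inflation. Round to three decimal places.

73.247%

Cumulative inflation factor: 1.030 × 1.030 × 1.076 × 1.041 × 1.022 × 1.052 × 1.0563 ≈ 1.34956.
Nominal growth factor: 2.33807. Real growth factor = 2.33807 / 1.34956 ≈ 1.73247.
Total real return ≈ 73.2472%.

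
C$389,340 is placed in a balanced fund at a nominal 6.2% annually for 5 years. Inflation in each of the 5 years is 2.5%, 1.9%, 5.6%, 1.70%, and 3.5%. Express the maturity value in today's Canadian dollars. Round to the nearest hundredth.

C$453,031.44

Nominal value at maturity: C$389,340 × (1 + 6.2%)^5 ≈ C$525,958.66.
Price-level factor over 5 years: 1.025 × 1.019 × 1.056 × 1.0170 × 1.035 ≈ 1.1609760757.
The maturity value deflated by that factor is the answer in today's purchasing power.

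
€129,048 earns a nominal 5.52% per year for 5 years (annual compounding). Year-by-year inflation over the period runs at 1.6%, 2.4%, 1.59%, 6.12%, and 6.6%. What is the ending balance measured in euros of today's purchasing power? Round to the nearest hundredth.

€141,197.21

Nominal value at maturity: €129,048 × (1 + 5.52%)^5 ≈ €168,820.50.
Price-level factor over 5 years: 1.016 × 1.024 × 1.0159 × 1.0612 × 1.066 ≈ 1.1956362422.
Dividing the nominal maturity value by the price-level factor gives the value in today's money.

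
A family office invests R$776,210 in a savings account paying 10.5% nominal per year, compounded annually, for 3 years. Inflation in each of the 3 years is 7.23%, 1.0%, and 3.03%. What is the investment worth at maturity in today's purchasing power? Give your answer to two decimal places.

Nominal value at maturity: R$776,210 × (1 + 10.5%)^3 ≈ R$1,047,287.86.
Price-level factor over 3 years: 1.0723 × 1.010 × 1.0303 = 1.1158385969.
Dividing the nominal maturity value by the price-level factor gives the value in today's money.

R$938,565.72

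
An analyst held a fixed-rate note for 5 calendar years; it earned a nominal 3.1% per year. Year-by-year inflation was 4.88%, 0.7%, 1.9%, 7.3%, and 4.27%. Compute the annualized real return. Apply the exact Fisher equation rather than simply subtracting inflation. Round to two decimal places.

Cumulative inflation factor: 1.0488 × 1.007 × 1.019 × 1.073 × 1.0427 ≈ 1.20408.
Nominal growth factor: 1.16491. Real growth factor = 1.16491 / 1.20408 ≈ 0.96747.
Annualized: 0.96747^(1/5) − 1 ≈ -0.00659.

-0.66%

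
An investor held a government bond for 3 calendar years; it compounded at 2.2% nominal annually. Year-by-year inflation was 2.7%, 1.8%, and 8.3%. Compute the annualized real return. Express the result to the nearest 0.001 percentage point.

Cumulative inflation factor: 1.027 × 1.018 × 1.083 ≈ 1.13226.
Nominal growth factor: 1.06746. Real growth factor = 1.06746 / 1.13226 ≈ 0.94277.
Annualized: 0.94277^(1/3) − 1 ≈ -0.01945.

-1.945%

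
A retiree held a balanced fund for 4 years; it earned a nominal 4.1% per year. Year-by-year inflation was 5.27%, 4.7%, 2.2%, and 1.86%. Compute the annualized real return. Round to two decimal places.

Cumulative inflation factor: 1.0527 × 1.047 × 1.022 × 1.0186 ≈ 1.14738.
Nominal growth factor: 1.17436. Real growth factor = 1.17436 / 1.14738 ≈ 1.02352.
Annualized: 1.02352^(1/4) − 1 ≈ 0.00583.

0.58%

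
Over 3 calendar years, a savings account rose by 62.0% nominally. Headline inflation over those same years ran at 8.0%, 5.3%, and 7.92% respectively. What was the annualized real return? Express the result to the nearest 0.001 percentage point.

Cumulative inflation factor: 1.080 × 1.053 × 1.0792 ≈ 1.22731.
Nominal growth factor: 1.62000. Real growth factor = 1.62000 / 1.22731 ≈ 1.31996.
Annualized: 1.31996^(1/3) − 1 ≈ 0.09695.

9.695%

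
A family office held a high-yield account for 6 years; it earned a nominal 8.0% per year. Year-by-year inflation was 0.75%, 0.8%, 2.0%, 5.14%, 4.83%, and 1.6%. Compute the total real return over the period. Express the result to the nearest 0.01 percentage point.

Cumulative inflation factor: 1.0075 × 1.008 × 1.020 × 1.0514 × 1.0483 × 1.016 ≈ 1.15999.
Nominal growth factor: 1.58687. Real growth factor = 1.58687 / 1.15999 ≈ 1.36801.
Total real return ≈ 36.8011%.

36.80%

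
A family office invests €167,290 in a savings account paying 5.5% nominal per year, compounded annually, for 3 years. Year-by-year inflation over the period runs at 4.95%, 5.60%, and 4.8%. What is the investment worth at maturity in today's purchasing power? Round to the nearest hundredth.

€169,129.64

Nominal value at maturity: €167,290 × (1 + 5.5%)^3 ≈ €196,438.84.
Price-level factor over 3 years: 1.0495 × 1.0560 × 1.048 = 1.161469056.
The maturity value deflated by that factor is the answer in today's purchasing power.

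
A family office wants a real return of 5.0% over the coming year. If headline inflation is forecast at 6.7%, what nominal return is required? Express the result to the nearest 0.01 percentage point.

12.04%

By the Fisher equation, 1 + r_nom = (1 + 5.0%)(1 + 6.7%) = 1.050 × 1.067 = 1.12035.
So r_nom = 12.035%.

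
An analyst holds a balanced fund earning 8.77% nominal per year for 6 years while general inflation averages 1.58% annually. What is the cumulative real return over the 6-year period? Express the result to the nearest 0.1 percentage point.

50.7%

The annual real rate is (1+8.77%)/(1+1.58%) − 1 = 7.0782%.
Compounded over 6 years: (1 + 0.070782)^6 − 1 ≈ 0.50732.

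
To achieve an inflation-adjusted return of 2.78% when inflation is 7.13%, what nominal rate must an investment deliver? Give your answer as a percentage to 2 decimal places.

By the Fisher equation, 1 + r_nom = (1 + 2.78%)(1 + 7.13%) = 1.0278 × 1.0713 = 1.10108214.
So r_nom = 10.108214%.

10.11%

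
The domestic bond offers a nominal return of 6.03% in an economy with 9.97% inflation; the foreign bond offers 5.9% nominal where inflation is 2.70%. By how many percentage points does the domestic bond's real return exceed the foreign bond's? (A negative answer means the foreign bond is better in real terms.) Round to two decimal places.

-6.70

The domestic bond real return: 1.0603/1.0997 − 1 = -3.583%.
The foreign bond real return: 1.059/1.0270 − 1 = 3.116%.
Difference: -3.583 − 3.116 = -6.699 pp.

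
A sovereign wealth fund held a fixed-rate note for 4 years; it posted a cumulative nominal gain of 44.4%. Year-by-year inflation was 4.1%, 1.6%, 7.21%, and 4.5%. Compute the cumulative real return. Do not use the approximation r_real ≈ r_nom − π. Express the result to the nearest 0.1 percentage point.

Cumulative inflation factor: 1.041 × 1.016 × 1.0721 × 1.045 ≈ 1.18494.
Nominal growth factor: 1.44400. Real growth factor = 1.44400 / 1.18494 ≈ 1.21863.
Total real return ≈ 21.8628%.

21.9%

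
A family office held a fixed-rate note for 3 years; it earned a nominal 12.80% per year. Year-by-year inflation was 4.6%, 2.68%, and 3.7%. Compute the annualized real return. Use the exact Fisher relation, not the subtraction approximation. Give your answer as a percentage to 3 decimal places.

Cumulative inflation factor: 1.046 × 1.0268 × 1.037 ≈ 1.11377.
Nominal growth factor: 1.43525. Real growth factor = 1.43525 / 1.11377 ≈ 1.28864.
Annualized: 1.28864^(1/3) − 1 ≈ 0.08820.

8.820%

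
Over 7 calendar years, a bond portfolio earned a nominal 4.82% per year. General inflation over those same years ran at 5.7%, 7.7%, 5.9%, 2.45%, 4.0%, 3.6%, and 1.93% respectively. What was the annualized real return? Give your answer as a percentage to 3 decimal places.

0.353%

Cumulative inflation factor: 1.057 × 1.077 × 1.059 × 1.0245 × 1.040 × 1.036 × 1.0193 ≈ 1.35642.
Nominal growth factor: 1.39030. Real growth factor = 1.39030 / 1.35642 ≈ 1.02498.
Annualized: 1.02498^(1/7) − 1 ≈ 0.00353.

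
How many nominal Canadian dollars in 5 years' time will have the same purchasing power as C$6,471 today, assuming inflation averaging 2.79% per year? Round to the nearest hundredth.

C$7,425.50

Cumulative price-level factor: (1+2.79%)^5 ≈ 1.1475043229.
The nominal amount required is C$6,471 scaled up by that factor.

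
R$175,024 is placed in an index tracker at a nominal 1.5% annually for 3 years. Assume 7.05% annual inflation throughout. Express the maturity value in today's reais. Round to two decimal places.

Nominal value at maturity: R$175,024 × (1 + 1.5%)^3 ≈ R$183,018.81.
Price-level factor over 3 years: (1 + 7.05%)^3 ≈ 1.2267611526.
Dividing the nominal maturity value by the price-level factor gives the value in today's money.

R$149,188.63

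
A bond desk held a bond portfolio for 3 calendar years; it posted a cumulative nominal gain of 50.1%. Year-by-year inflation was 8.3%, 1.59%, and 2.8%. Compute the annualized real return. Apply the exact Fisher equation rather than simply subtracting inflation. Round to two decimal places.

9.89%

Cumulative inflation factor: 1.083 × 1.0159 × 1.028 ≈ 1.13103.
Nominal growth factor: 1.50100. Real growth factor = 1.50100 / 1.13103 ≈ 1.32711.
Annualized: 1.32711^(1/3) − 1 ≈ 0.09893.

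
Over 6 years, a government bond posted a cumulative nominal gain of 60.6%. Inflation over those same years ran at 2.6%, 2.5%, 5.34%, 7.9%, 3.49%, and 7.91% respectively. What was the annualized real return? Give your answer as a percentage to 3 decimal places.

Cumulative inflation factor: 1.026 × 1.025 × 1.0534 × 1.079 × 1.0349 × 1.0791 ≈ 1.33489.
Nominal growth factor: 1.60600. Real growth factor = 1.60600 / 1.33489 ≈ 1.20309.
Annualized: 1.20309^(1/6) − 1 ≈ 0.03130.

3.130%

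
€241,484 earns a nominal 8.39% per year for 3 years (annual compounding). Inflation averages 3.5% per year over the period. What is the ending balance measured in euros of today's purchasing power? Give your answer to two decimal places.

€277,354.34

Nominal value at maturity: €241,484 × (1 + 8.39%)^3 ≈ €307,507.71.
Price-level factor over 3 years: (1 + 3.5%)^3 = 1.108717875.
Dividing the nominal maturity value by the price-level factor gives the value in today's money.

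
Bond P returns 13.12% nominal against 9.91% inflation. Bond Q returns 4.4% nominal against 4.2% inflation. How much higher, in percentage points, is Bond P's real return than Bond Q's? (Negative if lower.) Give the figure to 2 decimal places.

2.73

Bond P real return: 1.1312/1.0991 − 1 = 2.921%.
Bond Q real return: 1.044/1.042 − 1 = 0.192%.
Difference: 2.921 − 0.192 = 2.729 pp.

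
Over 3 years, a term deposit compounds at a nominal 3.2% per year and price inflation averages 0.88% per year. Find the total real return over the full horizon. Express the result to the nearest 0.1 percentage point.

7.1%

The annual real rate is (1+3.2%)/(1+0.88%) − 1 = 2.2998%.
Compounded over 3 years: (1 + 0.022998)^3 − 1 ≈ 0.07059.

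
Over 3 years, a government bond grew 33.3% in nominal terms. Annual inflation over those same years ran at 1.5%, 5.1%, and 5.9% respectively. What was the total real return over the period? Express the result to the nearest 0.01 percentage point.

18.00%

Cumulative inflation factor: 1.015 × 1.051 × 1.059 ≈ 1.12970.
Nominal growth factor: 1.33300. Real growth factor = 1.33300 / 1.12970 ≈ 1.17995.
Total real return ≈ 17.9955%.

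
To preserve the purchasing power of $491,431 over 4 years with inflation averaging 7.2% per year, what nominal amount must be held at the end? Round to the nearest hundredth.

$648,995.51

Cumulative price-level factor: (1+7.2%)^4 ≈ 1.3206238659.
Multiplying $491,431 by the price-level factor gives the future nominal sum.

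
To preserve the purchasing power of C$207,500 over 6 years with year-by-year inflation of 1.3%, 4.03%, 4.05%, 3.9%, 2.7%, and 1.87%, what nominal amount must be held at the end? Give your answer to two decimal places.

Cumulative price-level factor: 1.013 × 1.0403 × 1.0405 × 1.039 × 1.027 × 1.0187 ≈ 1.1919071519.
The nominal amount required is C$207,500 scaled up by that factor.

C$247,320.73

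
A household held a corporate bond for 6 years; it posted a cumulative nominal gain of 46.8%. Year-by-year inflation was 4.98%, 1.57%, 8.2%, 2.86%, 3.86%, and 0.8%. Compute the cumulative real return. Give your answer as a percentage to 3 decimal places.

Cumulative inflation factor: 1.0498 × 1.0157 × 1.082 × 1.0286 × 1.0386 × 1.008 ≈ 1.24238.
Nominal growth factor: 1.46800. Real growth factor = 1.46800 / 1.24238 ≈ 1.18160.
Total real return ≈ 18.1603%.

18.160%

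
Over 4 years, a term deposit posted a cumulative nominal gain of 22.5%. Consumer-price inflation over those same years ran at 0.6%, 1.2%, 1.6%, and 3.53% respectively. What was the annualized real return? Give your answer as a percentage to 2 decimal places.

3.42%

Cumulative inflation factor: 1.006 × 1.012 × 1.016 × 1.0353 ≈ 1.07087.
Nominal growth factor: 1.22500. Real growth factor = 1.22500 / 1.07087 ≈ 1.14393.
Annualized: 1.14393^(1/4) − 1 ≈ 0.03419.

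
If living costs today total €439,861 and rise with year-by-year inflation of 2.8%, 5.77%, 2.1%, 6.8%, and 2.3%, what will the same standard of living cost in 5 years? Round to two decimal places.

€533,511.40

Cumulative price-level factor: 1.028 × 1.0577 × 1.021 × 1.068 × 1.023 ≈ 1.2129090807.
The nominal amount required is €439,861 scaled up by that factor.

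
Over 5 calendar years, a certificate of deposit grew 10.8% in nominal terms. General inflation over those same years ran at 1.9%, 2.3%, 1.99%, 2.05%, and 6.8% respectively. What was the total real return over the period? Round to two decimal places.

-4.38%

Cumulative inflation factor: 1.019 × 1.023 × 1.0199 × 1.0205 × 1.068 ≈ 1.15876.
Nominal growth factor: 1.10800. Real growth factor = 1.10800 / 1.15876 ≈ 0.95620.
Total real return ≈ -4.3801%.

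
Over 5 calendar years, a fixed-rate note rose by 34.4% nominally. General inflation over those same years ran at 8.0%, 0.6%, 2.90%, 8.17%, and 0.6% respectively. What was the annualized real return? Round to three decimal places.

2.012%

Cumulative inflation factor: 1.080 × 1.006 × 1.0290 × 1.0817 × 1.006 ≈ 1.21658.
Nominal growth factor: 1.34400. Real growth factor = 1.34400 / 1.21658 ≈ 1.10473.
Annualized: 1.10473^(1/5) − 1 ≈ 0.02012.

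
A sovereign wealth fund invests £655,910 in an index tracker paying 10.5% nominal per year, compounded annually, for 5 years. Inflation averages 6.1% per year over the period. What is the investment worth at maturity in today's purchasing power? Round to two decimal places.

£803,671.79

Nominal value at maturity: £655,910 × (1 + 10.5%)^5 ≈ £1,080,576.81.
Price-level factor over 5 years: (1 + 6.1%)^5 ≈ 1.3445498838.
Dividing the nominal maturity value by the price-level factor gives the value in today's money.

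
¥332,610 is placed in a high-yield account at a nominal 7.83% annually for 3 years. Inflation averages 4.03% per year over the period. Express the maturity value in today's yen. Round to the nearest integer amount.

Nominal value at maturity: ¥332,610 × (1 + 7.83%)^3 ≈ ¥417,017.
Price-level factor over 3 years: (1 + 4.03%)^3 ≈ 1.1258377208.
Dividing the nominal maturity value by the price-level factor gives the value in today's money.

¥370,406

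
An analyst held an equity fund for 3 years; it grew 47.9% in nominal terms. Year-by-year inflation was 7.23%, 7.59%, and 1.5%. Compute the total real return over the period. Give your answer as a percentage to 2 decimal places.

26.30%

Cumulative inflation factor: 1.0723 × 1.0759 × 1.015 ≈ 1.17099.
Nominal growth factor: 1.47900. Real growth factor = 1.47900 / 1.17099 ≈ 1.26303.
Total real return ≈ 26.3031%.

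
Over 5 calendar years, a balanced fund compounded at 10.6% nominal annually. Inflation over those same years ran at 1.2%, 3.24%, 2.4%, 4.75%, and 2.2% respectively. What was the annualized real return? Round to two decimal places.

7.64%

Cumulative inflation factor: 1.012 × 1.0324 × 1.024 × 1.0475 × 1.022 ≈ 1.14534.
Nominal growth factor: 1.65491. Real growth factor = 1.65491 / 1.14534 ≈ 1.44491.
Annualized: 1.44491^(1/5) − 1 ≈ 0.07639.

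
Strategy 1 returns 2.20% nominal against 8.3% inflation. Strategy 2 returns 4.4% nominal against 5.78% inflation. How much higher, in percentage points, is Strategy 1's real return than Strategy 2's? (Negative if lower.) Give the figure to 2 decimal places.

Strategy 1 real return: 1.0220/1.083 − 1 = -5.633%.
Strategy 2 real return: 1.044/1.0578 − 1 = -1.305%.
Difference: -5.633 − (-1.305) = -4.328 pp.

-4.33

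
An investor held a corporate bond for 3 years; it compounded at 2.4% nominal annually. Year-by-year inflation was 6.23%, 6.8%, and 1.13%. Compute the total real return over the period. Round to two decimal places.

-6.42%

Cumulative inflation factor: 1.0623 × 1.068 × 1.0113 ≈ 1.14736.
Nominal growth factor: 1.07374. Real growth factor = 1.07374 / 1.14736 ≈ 0.93584.
Total real return ≈ -6.4160%.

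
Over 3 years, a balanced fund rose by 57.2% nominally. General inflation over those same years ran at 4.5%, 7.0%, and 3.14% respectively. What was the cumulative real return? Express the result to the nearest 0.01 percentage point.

36.31%

Cumulative inflation factor: 1.045 × 1.070 × 1.0314 ≈ 1.15326.
Nominal growth factor: 1.57200. Real growth factor = 1.57200 / 1.15326 ≈ 1.36309.
Total real return ≈ 36.3093%.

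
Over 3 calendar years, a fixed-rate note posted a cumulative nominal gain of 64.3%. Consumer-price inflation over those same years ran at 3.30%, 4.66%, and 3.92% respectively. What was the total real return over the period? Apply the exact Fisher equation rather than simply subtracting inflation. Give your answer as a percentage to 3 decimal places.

Cumulative inflation factor: 1.0330 × 1.0466 × 1.0392 ≈ 1.12352.
Nominal growth factor: 1.64300. Real growth factor = 1.64300 / 1.12352 ≈ 1.46237.
Total real return ≈ 46.2370%.

46.237%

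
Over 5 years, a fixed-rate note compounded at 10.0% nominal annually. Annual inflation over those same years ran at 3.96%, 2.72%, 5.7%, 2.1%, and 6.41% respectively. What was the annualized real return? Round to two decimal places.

5.60%

Cumulative inflation factor: 1.0396 × 1.0272 × 1.057 × 1.021 × 1.0641 ≈ 1.22632.
Nominal growth factor: 1.61051. Real growth factor = 1.61051 / 1.22632 ≈ 1.31328.
Annualized: 1.31328^(1/5) − 1 ≈ 0.05602.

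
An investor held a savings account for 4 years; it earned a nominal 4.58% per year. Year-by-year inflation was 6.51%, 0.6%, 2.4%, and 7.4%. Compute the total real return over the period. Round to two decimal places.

1.51%

Cumulative inflation factor: 1.0651 × 1.006 × 1.024 × 1.074 ≈ 1.17840.
Nominal growth factor: 1.19617. Real growth factor = 1.19617 / 1.17840 ≈ 1.01508.
Total real return ≈ 1.5084%.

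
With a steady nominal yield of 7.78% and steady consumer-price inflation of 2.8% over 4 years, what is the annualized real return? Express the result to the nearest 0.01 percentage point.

With constant rates the annual real return is the same each year: (1+7.78%)/(1+2.8%) − 1 = 0.04844.

4.84%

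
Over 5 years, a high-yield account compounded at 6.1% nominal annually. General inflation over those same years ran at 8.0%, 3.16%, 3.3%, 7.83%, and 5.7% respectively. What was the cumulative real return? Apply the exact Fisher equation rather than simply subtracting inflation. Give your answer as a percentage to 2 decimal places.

2.50%

Cumulative inflation factor: 1.080 × 1.0316 × 1.033 × 1.0783 × 1.057 ≈ 1.31175.
Nominal growth factor: 1.34455. Real growth factor = 1.34455 / 1.31175 ≈ 1.02501.
Total real return ≈ 2.5007%.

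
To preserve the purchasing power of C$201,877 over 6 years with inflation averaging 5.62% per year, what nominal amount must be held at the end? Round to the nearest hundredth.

Cumulative price-level factor: (1+5.62%)^6 ≈ 1.3882797180.
Multiplying C$201,877 by the price-level factor gives the future nominal sum.

C$280,261.74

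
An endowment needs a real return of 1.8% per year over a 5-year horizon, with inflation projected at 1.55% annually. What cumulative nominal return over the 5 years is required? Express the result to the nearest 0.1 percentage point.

Required annual nominal rate: (1+1.8%)(1+1.55%) − 1 = 3.3779%.
Cumulative over 5 years: (1 + 0.033779)^5 − 1 ≈ 0.18070.

18.1%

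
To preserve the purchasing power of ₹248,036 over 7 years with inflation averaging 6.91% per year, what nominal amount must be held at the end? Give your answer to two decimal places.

₹395,952.44

Cumulative price-level factor: (1+6.91%)^7 ≈ 1.5963506992.
Multiplying ₹248,036 by the price-level factor gives the future nominal sum.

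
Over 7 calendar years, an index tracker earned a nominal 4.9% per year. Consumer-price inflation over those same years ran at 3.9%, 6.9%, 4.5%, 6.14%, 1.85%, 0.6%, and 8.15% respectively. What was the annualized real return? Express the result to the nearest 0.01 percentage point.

0.34%

Cumulative inflation factor: 1.039 × 1.069 × 1.045 × 1.0614 × 1.0185 × 1.006 × 1.0815 ≈ 1.36513.
Nominal growth factor: 1.39775. Real growth factor = 1.39775 / 1.36513 ≈ 1.02389.
Annualized: 1.02389^(1/7) − 1 ≈ 0.00338.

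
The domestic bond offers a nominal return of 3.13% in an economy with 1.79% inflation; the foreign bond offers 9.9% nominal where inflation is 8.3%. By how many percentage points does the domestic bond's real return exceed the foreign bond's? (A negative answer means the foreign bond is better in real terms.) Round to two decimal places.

-0.16

The domestic bond real return: 1.0313/1.0179 − 1 = 1.316%.
The foreign bond real return: 1.099/1.083 − 1 = 1.477%.
Difference: 1.316 − 1.477 = -0.161 pp.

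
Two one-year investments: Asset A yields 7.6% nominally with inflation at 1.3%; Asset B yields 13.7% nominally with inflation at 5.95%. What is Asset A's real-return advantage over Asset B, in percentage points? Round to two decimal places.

-1.10

Asset A real return: 1.076/1.013 − 1 = 6.219%.
Asset B real return: 1.137/1.0595 − 1 = 7.315%.
Difference: 6.219 − 7.315 = -1.096 pp.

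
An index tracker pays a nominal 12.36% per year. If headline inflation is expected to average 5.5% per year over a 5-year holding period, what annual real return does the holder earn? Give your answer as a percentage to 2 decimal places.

With constant rates the annual real return is the same each year: (1+12.36%)/(1+5.5%) − 1 = 0.06502.

6.50%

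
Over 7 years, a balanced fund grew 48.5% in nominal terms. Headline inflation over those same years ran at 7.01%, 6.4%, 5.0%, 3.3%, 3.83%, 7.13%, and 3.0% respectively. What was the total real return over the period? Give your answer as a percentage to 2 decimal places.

Cumulative inflation factor: 1.0701 × 1.064 × 1.050 × 1.033 × 1.0383 × 1.0713 × 1.030 ≈ 1.41490.
Nominal growth factor: 1.48500. Real growth factor = 1.48500 / 1.41490 ≈ 1.04954.
Total real return ≈ 4.9542%.

4.95%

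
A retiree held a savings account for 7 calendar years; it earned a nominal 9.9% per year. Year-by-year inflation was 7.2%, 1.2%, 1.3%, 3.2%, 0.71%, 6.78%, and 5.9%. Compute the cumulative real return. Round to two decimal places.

49.92%

Cumulative inflation factor: 1.072 × 1.012 × 1.013 × 1.032 × 1.0071 × 1.0678 × 1.059 ≈ 1.29158.
Nominal growth factor: 1.93635. Real growth factor = 1.93635 / 1.29158 ≈ 1.49920.
Total real return ≈ 49.9205%.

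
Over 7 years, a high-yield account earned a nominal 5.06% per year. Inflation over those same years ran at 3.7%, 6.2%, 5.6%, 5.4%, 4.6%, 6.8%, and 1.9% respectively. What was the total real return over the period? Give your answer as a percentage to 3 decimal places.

1.246%

Cumulative inflation factor: 1.037 × 1.062 × 1.056 × 1.054 × 1.046 × 1.068 × 1.019 ≈ 1.39536.
Nominal growth factor: 1.41274. Real growth factor = 1.41274 / 1.39536 ≈ 1.01246.
Total real return ≈ 1.2458%.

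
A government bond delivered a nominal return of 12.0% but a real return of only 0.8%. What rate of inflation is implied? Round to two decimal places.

11.11%

From (1+r_nom) = (1+r_real)(1+π), we get 1+π = (1 + 12.0%)/(1 + 0.8%) = 1.120/1.008 ≈ 1.11111.
So π ≈ 11.1111%.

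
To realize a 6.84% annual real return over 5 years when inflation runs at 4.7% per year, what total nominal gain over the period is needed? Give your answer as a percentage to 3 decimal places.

75.147%

Required annual nominal rate: (1+6.84%)(1+4.7%) − 1 = 11.86148%.
Cumulative over 5 years: (1 + 0.1186148)^5 − 1 ≈ 0.75147.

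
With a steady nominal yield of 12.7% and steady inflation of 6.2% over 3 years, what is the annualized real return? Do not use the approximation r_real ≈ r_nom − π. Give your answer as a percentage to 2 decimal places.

6.12%

With constant rates the annual real return is the same each year: (1+12.7%)/(1+6.2%) − 1 = 0.06121.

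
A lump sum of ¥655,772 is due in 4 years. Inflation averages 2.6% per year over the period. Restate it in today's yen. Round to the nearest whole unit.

Price-level factor over 4 years: (1 + 2.6%)^4 ≈ 1.1081267610.
Purchasing power today: ¥655,772 divided by that factor.

¥591,784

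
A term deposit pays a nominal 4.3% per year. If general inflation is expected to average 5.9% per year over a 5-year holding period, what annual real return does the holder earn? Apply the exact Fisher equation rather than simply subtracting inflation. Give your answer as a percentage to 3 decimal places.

-1.511%

With constant rates the annual real return is the same each year: (1+4.3%)/(1+5.9%) − 1 = -0.01511.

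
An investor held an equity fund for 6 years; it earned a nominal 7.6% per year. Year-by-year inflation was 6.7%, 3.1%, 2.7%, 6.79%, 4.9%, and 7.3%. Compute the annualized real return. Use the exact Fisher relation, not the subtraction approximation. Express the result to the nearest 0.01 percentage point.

2.25%

Cumulative inflation factor: 1.067 × 1.031 × 1.027 × 1.0679 × 1.049 × 1.073 ≈ 1.35800.
Nominal growth factor: 1.55194. Real growth factor = 1.55194 / 1.35800 ≈ 1.14281.
Annualized: 1.14281^(1/6) − 1 ≈ 0.02250.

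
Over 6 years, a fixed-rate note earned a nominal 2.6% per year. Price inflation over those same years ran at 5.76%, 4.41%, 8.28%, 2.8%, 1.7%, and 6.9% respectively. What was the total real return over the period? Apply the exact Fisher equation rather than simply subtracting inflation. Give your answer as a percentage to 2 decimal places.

Cumulative inflation factor: 1.0576 × 1.0441 × 1.0828 × 1.028 × 1.017 × 1.069 ≈ 1.33630.
Nominal growth factor: 1.16650. Real growth factor = 1.16650 / 1.33630 ≈ 0.87293.
Total real return ≈ -12.7068%.

-12.71%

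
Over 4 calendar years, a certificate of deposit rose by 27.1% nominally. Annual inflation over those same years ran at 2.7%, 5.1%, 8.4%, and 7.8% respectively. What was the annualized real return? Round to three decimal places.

Cumulative inflation factor: 1.027 × 1.051 × 1.084 × 1.078 ≈ 1.26131.
Nominal growth factor: 1.27100. Real growth factor = 1.27100 / 1.26131 ≈ 1.00768.
Annualized: 1.00768^(1/4) − 1 ≈ 0.00192.

0.192%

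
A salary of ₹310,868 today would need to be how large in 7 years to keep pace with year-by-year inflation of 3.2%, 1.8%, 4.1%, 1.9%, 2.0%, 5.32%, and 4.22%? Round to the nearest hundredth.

Cumulative price-level factor: 1.032 × 1.018 × 1.041 × 1.019 × 1.020 × 1.0532 × 1.0422 ≈ 1.2477123673.
Multiplying ₹310,868 by the price-level factor gives the future nominal sum.

₹387,873.85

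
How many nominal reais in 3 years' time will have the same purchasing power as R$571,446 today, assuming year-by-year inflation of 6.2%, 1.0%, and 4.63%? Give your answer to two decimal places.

Cumulative price-level factor: 1.062 × 1.010 × 1.0463 = 1.122282306.
Multiplying R$571,446 by the price-level factor gives the future nominal sum.

R$641,323.73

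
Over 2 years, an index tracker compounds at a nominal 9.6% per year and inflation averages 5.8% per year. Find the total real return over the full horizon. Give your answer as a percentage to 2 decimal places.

7.31%

The annual real rate is (1+9.6%)/(1+5.8%) − 1 = 3.5917%.
Compounded over 2 years: (1 + 0.035917)^2 − 1 ≈ 0.07312.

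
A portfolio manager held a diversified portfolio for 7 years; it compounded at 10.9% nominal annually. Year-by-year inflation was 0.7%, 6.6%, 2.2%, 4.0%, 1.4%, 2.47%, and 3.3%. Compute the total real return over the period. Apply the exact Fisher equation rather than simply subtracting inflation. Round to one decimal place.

68.5%

Cumulative inflation factor: 1.007 × 1.066 × 1.022 × 1.040 × 1.014 × 1.0247 × 1.033 ≈ 1.22463.
Nominal growth factor: 2.06310. Real growth factor = 2.06310 / 1.22463 ≈ 1.68467.
Total real return ≈ 68.4670%.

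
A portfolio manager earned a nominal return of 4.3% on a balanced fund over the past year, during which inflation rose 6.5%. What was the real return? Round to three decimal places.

-2.066%

Real return via the Fisher equation: (1 + 4.3%)/(1 + 6.5%) − 1 = 1.043/1.065 − 1 ≈ -0.02066.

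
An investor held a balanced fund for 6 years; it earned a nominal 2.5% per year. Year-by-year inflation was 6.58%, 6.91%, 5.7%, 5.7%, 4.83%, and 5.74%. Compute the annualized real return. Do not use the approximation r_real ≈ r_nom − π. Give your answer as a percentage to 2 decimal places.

Cumulative inflation factor: 1.0658 × 1.0691 × 1.057 × 1.057 × 1.0483 × 1.0574 ≈ 1.41114.
Nominal growth factor: 1.15969. Real growth factor = 1.15969 / 1.41114 ≈ 0.82182.
Annualized: 0.82182^(1/6) − 1 ≈ -0.03218.

-3.22%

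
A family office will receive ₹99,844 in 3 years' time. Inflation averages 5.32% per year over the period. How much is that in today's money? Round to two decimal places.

Price-level factor over 3 years: (1 + 5.32%)^3 ≈ 1.1682412888.
Purchasing power today: ₹99,844 divided by that factor.

₹85,465.22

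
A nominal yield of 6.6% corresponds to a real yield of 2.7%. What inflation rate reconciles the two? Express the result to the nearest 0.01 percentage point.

From (1+r_nom) = (1+r_real)(1+π), we get 1+π = (1 + 6.6%)/(1 + 2.7%) = 1.066/1.027 ≈ 1.03797.
So π ≈ 3.7975%.

3.80%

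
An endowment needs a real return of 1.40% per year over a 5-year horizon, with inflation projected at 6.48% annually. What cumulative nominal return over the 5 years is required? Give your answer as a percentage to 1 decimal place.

46.7%

Required annual nominal rate: (1+1.40%)(1+6.48%) − 1 = 7.97072%.
Cumulative over 5 years: (1 + 0.0797072)^5 − 1 ≈ 0.46734.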